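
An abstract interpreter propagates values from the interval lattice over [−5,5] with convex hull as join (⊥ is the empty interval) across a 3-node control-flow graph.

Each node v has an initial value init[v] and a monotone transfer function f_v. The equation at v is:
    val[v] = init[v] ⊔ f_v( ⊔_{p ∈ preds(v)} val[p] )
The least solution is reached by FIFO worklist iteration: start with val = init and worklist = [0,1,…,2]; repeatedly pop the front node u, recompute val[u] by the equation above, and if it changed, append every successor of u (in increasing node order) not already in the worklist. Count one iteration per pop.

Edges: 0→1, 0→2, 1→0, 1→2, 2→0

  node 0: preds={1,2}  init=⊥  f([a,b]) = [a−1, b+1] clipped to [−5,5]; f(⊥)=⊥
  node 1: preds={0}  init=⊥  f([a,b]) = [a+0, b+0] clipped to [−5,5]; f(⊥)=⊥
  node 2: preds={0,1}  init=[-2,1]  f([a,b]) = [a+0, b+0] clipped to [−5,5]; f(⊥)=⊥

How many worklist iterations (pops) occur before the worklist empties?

Iteration log — 13 steps:
  step 1. node 0  ⊔preds=[-2,1]  new=[-3,2]  old=⊥  +wl: 
  step 2. node 1  ⊔preds=[-3,2]  new=[-3,2]  old=⊥  +wl: 0
  step 3. node 2  ⊔preds=[-3,2]  new=[-3,2]  old=[-2,1]  +wl: 
  step 4. node 0  ⊔preds=[-3,2]  new=[-4,3]  old=[-3,2]  +wl: 1,2
  step 5. node 1  ⊔preds=[-4,3]  new=[-4,3]  old=[-3,2]  +wl: 0
  step 6. node 2  ⊔preds=[-4,3]  new=[-4,3]  old=[-3,2]  +wl: 
  step 7. node 0  ⊔preds=[-4,3]  new=[-5,4]  old=[-4,3]  +wl: 1,2
  step 8. node 1  ⊔preds=[-5,4]  new=[-5,4]  old=[-4,3]  +wl: 0
  step 9. node 2  ⊔preds=[-5,4]  new=[-5,4]  old=[-4,3]  +wl: 
  step 10. node 0  ⊔preds=[-5,4]  new=[-5,5]  old=[-5,4]  +wl: 1,2
  step 11. node 1  ⊔preds=[-5,5]  new=[-5,5]  old=[-5,4]  +wl: 0
  step 12. node 2  ⊔preds=[-5,5]  new=[-5,5]  old=[-5,4]  +wl: 
  step 13. node 0  ⊔preds=[-5,5]  new=[-5,5]  stable

Least fixpoint reached:
  node 0: [-5,5]
  node 1: [-5,5]
  node 2: [-5,5]

13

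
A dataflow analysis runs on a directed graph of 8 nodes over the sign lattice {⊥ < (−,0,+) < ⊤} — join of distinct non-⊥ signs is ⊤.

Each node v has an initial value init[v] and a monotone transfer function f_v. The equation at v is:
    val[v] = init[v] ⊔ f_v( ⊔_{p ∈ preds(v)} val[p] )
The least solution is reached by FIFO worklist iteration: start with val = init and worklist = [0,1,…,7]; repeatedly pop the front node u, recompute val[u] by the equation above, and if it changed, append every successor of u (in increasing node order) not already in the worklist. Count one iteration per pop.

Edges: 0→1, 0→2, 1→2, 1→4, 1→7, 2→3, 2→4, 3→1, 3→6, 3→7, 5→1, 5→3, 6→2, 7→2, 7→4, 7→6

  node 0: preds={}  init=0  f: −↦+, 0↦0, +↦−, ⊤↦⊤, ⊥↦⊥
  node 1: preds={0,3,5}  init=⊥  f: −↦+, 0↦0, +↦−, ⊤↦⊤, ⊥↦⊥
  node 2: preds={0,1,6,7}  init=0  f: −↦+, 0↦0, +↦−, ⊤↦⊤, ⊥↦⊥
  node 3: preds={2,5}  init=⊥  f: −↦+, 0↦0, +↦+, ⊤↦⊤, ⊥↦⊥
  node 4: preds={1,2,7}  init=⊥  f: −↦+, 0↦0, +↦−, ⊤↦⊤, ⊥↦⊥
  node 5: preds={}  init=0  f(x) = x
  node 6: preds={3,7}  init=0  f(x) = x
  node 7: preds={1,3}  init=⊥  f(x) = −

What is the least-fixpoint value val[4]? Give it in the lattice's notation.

Iteration log — 19 steps:
  step 1. node 0  ⊔preds=⊥  new=0  stable
  step 2. node 1  ⊔preds=0  new=0  old=⊥  +wl: 
  step 3. node 2  ⊔preds=0  new=0  stable
  step 4. node 3  ⊔preds=0  new=0  old=⊥  +wl: 1
  step 5. node 4  ⊔preds=0  new=0  old=⊥  +wl: 
  step 6. node 5  ⊔preds=⊥  new=0  stable
  step 7. node 6  ⊔preds=0  new=0  stable
  step 8. node 7  ⊔preds=0  new=−  old=⊥  +wl: 2,4,6
  step 9. node 1  ⊔preds=0  new=0  stable
  step 10. node 2  ⊔preds=⊤  new=⊤  old=0  +wl: 3
  step 11. node 4  ⊔preds=⊤  new=⊤  old=0  +wl: 
  step 12. node 6  ⊔preds=⊤  new=⊤  old=0  +wl: 2
  step 13. node 3  ⊔preds=⊤  new=⊤  old=0  +wl: 1,6,7
  step 14. node 2  ⊔preds=⊤  new=⊤  stable
  step 15. node 1  ⊔preds=⊤  new=⊤  old=0  +wl: 2,4
  step 16. node 6  ⊔preds=⊤  new=⊤  stable
  step 17. node 7  ⊔preds=⊤  new=−  stable
  step 18. node 2  ⊔preds=⊤  new=⊤  stable
  step 19. node 4  ⊔preds=⊤  new=⊤  stable

Least fixpoint reached:
  node 0: 0
  node 1: ⊤
  node 2: ⊤
  node 3: ⊤
  node 4: ⊤
  node 5: 0
  node 6: ⊤
  node 7: −

⊤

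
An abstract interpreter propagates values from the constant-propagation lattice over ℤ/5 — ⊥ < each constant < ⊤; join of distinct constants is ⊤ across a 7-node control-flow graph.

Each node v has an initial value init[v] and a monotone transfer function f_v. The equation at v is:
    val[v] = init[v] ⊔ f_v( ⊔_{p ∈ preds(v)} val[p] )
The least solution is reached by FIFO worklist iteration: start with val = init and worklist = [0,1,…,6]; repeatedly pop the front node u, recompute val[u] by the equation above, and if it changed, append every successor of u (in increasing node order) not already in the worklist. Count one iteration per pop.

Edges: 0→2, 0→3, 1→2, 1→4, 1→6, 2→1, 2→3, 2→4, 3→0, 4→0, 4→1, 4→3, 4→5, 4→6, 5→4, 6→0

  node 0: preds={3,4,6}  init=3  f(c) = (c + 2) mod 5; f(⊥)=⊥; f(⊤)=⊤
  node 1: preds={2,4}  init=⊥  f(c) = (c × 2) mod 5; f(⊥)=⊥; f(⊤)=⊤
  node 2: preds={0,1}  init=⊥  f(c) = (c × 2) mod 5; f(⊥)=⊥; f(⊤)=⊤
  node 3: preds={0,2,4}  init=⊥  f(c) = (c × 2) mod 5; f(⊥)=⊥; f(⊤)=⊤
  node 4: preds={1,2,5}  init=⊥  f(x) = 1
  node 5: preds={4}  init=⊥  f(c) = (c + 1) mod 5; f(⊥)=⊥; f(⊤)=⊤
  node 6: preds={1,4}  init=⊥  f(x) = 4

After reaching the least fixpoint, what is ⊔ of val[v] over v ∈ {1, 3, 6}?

⊤

Worklist (18 pops):
  #1 pop 0: in=⊥ → 3 (no change)
  #2 pop 1: in=⊥ → ⊥ (no change)
  #3 pop 2: in=3 → 1 (was ⊥); enqueue [1]
  #4 pop 3: in=⊤ → ⊤ (was ⊥); enqueue [0]
  #5 pop 4: in=1 → 1 (was ⊥); enqueue [3]
  #6 pop 5: in=1 → 2 (was ⊥); enqueue [4]
  #7 pop 6: in=1 → 4 (was ⊥); enqueue []
  #8 pop 1: in=1 → 2 (was ⊥); enqueue [2,6]
  #9 pop 0: in=⊤ → ⊤ (was 3); enqueue []
  #10 pop 3: in=⊤ → ⊤ (no change)
  #11 pop 4: in=⊤ → 1 (no change)
  #12 pop 2: in=⊤ → ⊤ (was 1); enqueue [1,3,4]
  #13 pop 6: in=⊤ → 4 (no change)
  #14 pop 1: in=⊤ → ⊤ (was 2); enqueue [2,6]
  #15 pop 3: in=⊤ → ⊤ (no change)
  #16 pop 4: in=⊤ → 1 (no change)
  #17 pop 2: in=⊤ → ⊤ (no change)
  #18 pop 6: in=⊤ → 4 (no change)

Fixpoint:
  val[0] = ⊤
  val[1] = ⊤
  val[2] = ⊤
  val[3] = ⊤
  val[4] = 1
  val[5] = 2
  val[6] = 4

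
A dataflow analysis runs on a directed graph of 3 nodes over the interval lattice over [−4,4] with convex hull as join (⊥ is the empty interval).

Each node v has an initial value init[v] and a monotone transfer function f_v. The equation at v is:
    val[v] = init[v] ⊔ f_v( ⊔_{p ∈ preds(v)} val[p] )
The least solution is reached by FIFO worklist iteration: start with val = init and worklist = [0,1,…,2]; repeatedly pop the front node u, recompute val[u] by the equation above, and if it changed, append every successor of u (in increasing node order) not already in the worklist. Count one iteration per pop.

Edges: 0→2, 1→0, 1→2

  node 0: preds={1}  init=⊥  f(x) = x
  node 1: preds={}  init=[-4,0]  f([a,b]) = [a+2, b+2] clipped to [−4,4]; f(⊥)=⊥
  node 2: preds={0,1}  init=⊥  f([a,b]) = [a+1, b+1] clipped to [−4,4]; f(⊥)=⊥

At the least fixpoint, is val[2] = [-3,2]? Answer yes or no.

no

Trace (3 dequeues):
  [1] u=0 | in [-4,0] | out [-4,0] | prev ⊥ | push {}
  [2] u=1 | in ⊥ | out [-4,0] | ==
  [3] u=2 | in [-4,0] | out [-3,1] | prev ⊥ | push {}

Converged values:
  [0] [-4,0]
  [1] [-4,0]
  [2] [-3,1]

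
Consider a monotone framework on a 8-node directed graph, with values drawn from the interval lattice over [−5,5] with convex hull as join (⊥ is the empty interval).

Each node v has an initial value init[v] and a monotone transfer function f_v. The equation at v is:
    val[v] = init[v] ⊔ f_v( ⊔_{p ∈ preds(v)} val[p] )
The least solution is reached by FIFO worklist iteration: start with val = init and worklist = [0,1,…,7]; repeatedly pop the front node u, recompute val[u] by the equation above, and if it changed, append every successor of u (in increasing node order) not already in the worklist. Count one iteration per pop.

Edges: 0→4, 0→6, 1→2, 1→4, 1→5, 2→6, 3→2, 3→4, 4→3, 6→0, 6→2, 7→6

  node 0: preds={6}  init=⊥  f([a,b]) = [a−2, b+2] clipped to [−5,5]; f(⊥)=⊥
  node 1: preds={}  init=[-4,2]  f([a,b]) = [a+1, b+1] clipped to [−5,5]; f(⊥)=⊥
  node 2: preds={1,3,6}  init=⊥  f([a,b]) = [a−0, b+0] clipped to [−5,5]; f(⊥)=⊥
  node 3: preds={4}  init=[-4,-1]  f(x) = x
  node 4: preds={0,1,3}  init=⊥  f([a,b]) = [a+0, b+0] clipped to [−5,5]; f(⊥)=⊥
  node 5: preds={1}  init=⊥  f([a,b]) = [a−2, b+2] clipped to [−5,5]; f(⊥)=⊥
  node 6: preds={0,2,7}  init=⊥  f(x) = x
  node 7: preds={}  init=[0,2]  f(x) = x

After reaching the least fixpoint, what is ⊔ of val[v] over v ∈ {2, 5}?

Worklist (23 pops):
  #1 pop 0: in=⊥ → ⊥ (no change)
  #2 pop 1: in=⊥ → [-4,2] (no change)
  #3 pop 2: in=[-4,2] → [-4,2] (was ⊥); enqueue []
  #4 pop 3: in=⊥ → [-4,-1] (no change)
  #5 pop 4: in=[-4,2] → [-4,2] (was ⊥); enqueue [3]
  #6 pop 5: in=[-4,2] → [-5,4] (was ⊥); enqueue []
  #7 pop 6: in=[-4,2] → [-4,2] (was ⊥); enqueue [0,2]
  #8 pop 7: in=⊥ → [0,2] (no change)
  #9 pop 3: in=[-4,2] → [-4,2] (was [-4,-1]); enqueue [4]
  #10 pop 0: in=[-4,2] → [-5,4] (was ⊥); enqueue [6]
  #11 pop 2: in=[-4,2] → [-4,2] (no change)
  #12 pop 4: in=[-5,4] → [-5,4] (was [-4,2]); enqueue [3]
  #13 pop 6: in=[-5,4] → [-5,4] (was [-4,2]); enqueue [0,2]
  #14 pop 3: in=[-5,4] → [-5,4] (was [-4,2]); enqueue [4]
  #15 pop 0: in=[-5,4] → [-5,5] (was [-5,4]); enqueue [6]
  #16 pop 2: in=[-5,4] → [-5,4] (was [-4,2]); enqueue []
  #17 pop 4: in=[-5,5] → [-5,5] (was [-5,4]); enqueue [3]
  #18 pop 6: in=[-5,5] → [-5,5] (was [-5,4]); enqueue [0,2]
  #19 pop 3: in=[-5,5] → [-5,5] (was [-5,4]); enqueue [4]
  #20 pop 0: in=[-5,5] → [-5,5] (no change)
  #21 pop 2: in=[-5,5] → [-5,5] (was [-5,4]); enqueue [6]
  #22 pop 4: in=[-5,5] → [-5,5] (no change)
  #23 pop 6: in=[-5,5] → [-5,5] (no change)

Fixpoint:
  val[0] = [-5,5]
  val[1] = [-4,2]
  val[2] = [-5,5]
  val[3] = [-5,5]
  val[4] = [-5,5]
  val[5] = [-5,4]
  val[6] = [-5,5]
  val[7] = [0,2]

[-5,5]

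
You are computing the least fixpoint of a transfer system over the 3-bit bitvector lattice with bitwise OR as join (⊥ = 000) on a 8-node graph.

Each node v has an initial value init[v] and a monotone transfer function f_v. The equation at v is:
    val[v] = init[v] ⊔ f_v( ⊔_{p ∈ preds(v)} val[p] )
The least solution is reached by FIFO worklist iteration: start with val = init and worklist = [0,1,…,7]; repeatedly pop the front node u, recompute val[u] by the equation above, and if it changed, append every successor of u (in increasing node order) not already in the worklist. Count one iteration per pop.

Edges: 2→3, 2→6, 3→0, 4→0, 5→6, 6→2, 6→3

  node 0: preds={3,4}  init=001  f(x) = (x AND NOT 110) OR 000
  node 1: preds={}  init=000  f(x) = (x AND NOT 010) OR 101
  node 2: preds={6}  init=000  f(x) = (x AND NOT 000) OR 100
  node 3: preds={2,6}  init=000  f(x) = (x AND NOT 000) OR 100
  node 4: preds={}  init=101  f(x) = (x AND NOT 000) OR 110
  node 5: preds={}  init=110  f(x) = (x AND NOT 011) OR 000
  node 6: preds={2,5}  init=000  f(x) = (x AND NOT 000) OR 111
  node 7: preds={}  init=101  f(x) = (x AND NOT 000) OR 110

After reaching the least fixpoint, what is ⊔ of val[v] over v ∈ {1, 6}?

Iteration log — 13 steps:
  step 1. node 0  ⊔preds=101  new=001  stable
  step 2. node 1  ⊔preds=000  new=101  old=000  +wl: 
  step 3. node 2  ⊔preds=000  new=100  old=000  +wl: 
  step 4. node 3  ⊔preds=100  new=100  old=000  +wl: 0
  step 5. node 4  ⊔preds=000  new=111  old=101  +wl: 
  step 6. node 5  ⊔preds=000  new=110  stable
  step 7. node 6  ⊔preds=110  new=111  old=000  +wl: 2,3
  step 8. node 7  ⊔preds=000  new=111  old=101  +wl: 
  step 9. node 0  ⊔preds=111  new=001  stable
  step 10. node 2  ⊔preds=111  new=111  old=100  +wl: 6
  step 11. node 3  ⊔preds=111  new=111  old=100  +wl: 0
  step 12. node 6  ⊔preds=111  new=111  stable
  step 13. node 0  ⊔preds=111  new=001  stable

Least fixpoint reached:
  node 0: 001
  node 1: 101
  node 2: 111
  node 3: 111
  node 4: 111
  node 5: 110
  node 6: 111
  node 7: 111

111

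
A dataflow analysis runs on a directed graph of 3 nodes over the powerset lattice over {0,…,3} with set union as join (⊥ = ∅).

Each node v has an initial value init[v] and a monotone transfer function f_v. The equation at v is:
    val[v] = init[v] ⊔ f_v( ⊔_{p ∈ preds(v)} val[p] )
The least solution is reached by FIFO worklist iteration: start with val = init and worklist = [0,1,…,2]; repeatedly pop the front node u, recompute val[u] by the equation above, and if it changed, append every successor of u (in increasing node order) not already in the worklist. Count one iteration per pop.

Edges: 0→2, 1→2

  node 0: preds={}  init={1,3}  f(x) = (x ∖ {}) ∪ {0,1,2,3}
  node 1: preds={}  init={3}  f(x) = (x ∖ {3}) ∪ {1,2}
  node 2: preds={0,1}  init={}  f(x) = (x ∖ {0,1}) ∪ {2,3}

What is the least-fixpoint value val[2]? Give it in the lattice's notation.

{2,3}

Iteration log — 3 steps:
  step 1. node 0  ⊔preds={}  new={0,1,2,3}  old={1,3}  +wl: 
  step 2. node 1  ⊔preds={}  new={1,2,3}  old={3}  +wl: 
  step 3. node 2  ⊔preds={0,1,2,3}  new={2,3}  old={}  +wl: 

Least fixpoint reached:
  node 0: {0,1,2,3}
  node 1: {1,2,3}
  node 2: {2,3}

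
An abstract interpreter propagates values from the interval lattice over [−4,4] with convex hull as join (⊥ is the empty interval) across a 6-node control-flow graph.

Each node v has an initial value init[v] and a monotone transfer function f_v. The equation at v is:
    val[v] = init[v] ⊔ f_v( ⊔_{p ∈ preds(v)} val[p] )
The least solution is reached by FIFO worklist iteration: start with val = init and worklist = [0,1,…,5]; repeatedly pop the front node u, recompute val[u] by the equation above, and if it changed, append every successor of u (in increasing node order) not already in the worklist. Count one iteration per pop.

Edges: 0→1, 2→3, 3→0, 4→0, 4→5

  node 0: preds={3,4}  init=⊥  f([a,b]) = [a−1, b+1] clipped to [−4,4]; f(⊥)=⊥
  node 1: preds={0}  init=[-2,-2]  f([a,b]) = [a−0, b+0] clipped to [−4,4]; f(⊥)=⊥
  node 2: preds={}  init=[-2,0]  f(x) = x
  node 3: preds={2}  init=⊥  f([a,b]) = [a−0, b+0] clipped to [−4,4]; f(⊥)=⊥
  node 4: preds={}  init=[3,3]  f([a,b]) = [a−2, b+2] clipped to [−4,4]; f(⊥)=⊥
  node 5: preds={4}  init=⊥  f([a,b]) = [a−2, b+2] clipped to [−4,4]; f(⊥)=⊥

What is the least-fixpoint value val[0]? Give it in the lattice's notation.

Trace (8 dequeues):
  [1] u=0 | in [3,3] | out [2,4] | prev ⊥ | push {}
  [2] u=1 | in [2,4] | out [-2,4] | prev [-2,-2] | push {}
  [3] u=2 | in ⊥ | out [-2,0] | ==
  [4] u=3 | in [-2,0] | out [-2,0] | prev ⊥ | push {0}
  [5] u=4 | in ⊥ | out [3,3] | ==
  [6] u=5 | in [3,3] | out [1,4] | prev ⊥ | push {}
  [7] u=0 | in [-2,3] | out [-3,4] | prev [2,4] | push {1}
  [8] u=1 | in [-3,4] | out [-3,4] | prev [-2,4] | push {}

Converged values:
  [0] [-3,4]
  [1] [-3,4]
  [2] [-2,0]
  [3] [-2,0]
  [4] [3,3]
  [5] [1,4]

[-3,4]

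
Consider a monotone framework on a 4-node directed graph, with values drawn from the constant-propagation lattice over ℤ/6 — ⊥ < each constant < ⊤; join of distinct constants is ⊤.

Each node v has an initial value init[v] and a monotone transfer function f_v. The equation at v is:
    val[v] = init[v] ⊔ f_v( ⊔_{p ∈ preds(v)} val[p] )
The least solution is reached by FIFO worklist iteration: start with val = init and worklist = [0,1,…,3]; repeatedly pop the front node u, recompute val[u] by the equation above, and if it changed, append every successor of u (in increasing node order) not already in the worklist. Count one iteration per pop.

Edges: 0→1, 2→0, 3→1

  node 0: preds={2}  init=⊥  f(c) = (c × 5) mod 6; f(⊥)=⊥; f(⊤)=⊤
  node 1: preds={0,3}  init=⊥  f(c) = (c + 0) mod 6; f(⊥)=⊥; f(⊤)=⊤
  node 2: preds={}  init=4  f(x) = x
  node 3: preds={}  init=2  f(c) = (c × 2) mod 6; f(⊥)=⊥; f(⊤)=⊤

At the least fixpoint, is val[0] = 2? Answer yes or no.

yes

Worklist (4 pops):
  #1 pop 0: in=4 → 2 (was ⊥); enqueue []
  #2 pop 1: in=2 → 2 (was ⊥); enqueue []
  #3 pop 2: in=⊥ → 4 (no change)
  #4 pop 3: in=⊥ → 2 (no change)

Fixpoint:
  val[0] = 2
  val[1] = 2
  val[2] = 4
  val[3] = 2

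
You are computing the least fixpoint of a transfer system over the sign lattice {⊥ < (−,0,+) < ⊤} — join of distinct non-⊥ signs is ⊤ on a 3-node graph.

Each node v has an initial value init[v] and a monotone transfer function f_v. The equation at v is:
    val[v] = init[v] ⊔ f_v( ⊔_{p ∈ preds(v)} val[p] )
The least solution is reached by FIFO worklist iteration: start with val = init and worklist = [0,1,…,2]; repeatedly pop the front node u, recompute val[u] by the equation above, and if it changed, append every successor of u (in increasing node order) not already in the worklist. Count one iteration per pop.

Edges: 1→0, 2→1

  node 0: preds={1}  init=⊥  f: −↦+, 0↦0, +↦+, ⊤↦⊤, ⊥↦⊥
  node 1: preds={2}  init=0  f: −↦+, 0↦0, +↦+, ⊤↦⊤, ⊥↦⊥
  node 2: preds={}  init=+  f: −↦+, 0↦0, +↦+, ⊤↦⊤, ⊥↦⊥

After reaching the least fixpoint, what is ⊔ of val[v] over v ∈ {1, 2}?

⊤

Trace (4 dequeues):
  [1] u=0 | in 0 | out 0 | prev ⊥ | push {}
  [2] u=1 | in + | out ⊤ | prev 0 | push {0}
  [3] u=2 | in ⊥ | out + | ==
  [4] u=0 | in ⊤ | out ⊤ | prev 0 | push {}

Converged values:
  [0] ⊤
  [1] ⊤
  [2] +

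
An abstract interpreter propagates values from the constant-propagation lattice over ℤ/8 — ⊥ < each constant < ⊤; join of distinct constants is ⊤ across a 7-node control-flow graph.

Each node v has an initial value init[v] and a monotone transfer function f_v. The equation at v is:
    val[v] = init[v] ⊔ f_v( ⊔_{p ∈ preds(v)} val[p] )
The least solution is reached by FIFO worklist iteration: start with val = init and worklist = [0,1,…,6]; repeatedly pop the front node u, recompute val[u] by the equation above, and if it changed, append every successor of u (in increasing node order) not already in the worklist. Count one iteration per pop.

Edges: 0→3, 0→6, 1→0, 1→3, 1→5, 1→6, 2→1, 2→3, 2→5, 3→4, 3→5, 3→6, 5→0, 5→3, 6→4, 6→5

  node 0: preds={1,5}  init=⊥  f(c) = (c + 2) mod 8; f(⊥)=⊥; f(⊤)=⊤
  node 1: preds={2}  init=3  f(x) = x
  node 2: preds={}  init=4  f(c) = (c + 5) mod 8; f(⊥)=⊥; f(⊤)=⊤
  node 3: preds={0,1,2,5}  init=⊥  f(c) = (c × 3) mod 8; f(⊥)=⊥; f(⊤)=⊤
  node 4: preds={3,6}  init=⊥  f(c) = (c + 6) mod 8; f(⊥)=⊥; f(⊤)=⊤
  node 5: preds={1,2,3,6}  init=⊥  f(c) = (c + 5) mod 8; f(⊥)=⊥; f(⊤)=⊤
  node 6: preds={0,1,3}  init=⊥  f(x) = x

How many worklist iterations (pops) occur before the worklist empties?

Worklist (12 pops):
  #1 pop 0: in=3 → 5 (was ⊥); enqueue []
  #2 pop 1: in=4 → ⊤ (was 3); enqueue [0]
  #3 pop 2: in=⊥ → 4 (no change)
  #4 pop 3: in=⊤ → ⊤ (was ⊥); enqueue []
  #5 pop 4: in=⊤ → ⊤ (was ⊥); enqueue []
  #6 pop 5: in=⊤ → ⊤ (was ⊥); enqueue [3]
  #7 pop 6: in=⊤ → ⊤ (was ⊥); enqueue [4,5]
  #8 pop 0: in=⊤ → ⊤ (was 5); enqueue [6]
  #9 pop 3: in=⊤ → ⊤ (no change)
  #10 pop 4: in=⊤ → ⊤ (no change)
  #11 pop 5: in=⊤ → ⊤ (no change)
  #12 pop 6: in=⊤ → ⊤ (no change)

Fixpoint:
  val[0] = ⊤
  val[1] = ⊤
  val[2] = 4
  val[3] = ⊤
  val[4] = ⊤
  val[5] = ⊤
  val[6] = ⊤

12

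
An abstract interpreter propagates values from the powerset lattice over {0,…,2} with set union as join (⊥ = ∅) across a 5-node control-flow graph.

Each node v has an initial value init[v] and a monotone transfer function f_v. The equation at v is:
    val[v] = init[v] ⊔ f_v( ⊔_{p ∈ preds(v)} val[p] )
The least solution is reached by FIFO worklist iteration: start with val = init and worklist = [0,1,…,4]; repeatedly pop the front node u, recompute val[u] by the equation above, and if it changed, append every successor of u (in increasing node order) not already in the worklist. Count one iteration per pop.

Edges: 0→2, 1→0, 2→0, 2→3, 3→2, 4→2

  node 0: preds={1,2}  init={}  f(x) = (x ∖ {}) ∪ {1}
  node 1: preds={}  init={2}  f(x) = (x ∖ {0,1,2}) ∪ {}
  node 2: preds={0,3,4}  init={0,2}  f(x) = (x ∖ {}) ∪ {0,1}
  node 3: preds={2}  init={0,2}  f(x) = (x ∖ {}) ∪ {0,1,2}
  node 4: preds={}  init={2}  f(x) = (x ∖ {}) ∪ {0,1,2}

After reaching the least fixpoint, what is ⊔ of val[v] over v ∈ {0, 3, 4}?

Trace (7 dequeues):
  [1] u=0 | in {0,2} | out {0,1,2} | prev {} | push {}
  [2] u=1 | in {} | out {2} | ==
  [3] u=2 | in {0,1,2} | out {0,1,2} | prev {0,2} | push {0}
  [4] u=3 | in {0,1,2} | out {0,1,2} | prev {0,2} | push {2}
  [5] u=4 | in {} | out {0,1,2} | prev {2} | push {}
  [6] u=0 | in {0,1,2} | out {0,1,2} | ==
  [7] u=2 | in {0,1,2} | out {0,1,2} | ==

Converged values:
  [0] {0,1,2}
  [1] {2}
  [2] {0,1,2}
  [3] {0,1,2}
  [4] {0,1,2}

{0,1,2}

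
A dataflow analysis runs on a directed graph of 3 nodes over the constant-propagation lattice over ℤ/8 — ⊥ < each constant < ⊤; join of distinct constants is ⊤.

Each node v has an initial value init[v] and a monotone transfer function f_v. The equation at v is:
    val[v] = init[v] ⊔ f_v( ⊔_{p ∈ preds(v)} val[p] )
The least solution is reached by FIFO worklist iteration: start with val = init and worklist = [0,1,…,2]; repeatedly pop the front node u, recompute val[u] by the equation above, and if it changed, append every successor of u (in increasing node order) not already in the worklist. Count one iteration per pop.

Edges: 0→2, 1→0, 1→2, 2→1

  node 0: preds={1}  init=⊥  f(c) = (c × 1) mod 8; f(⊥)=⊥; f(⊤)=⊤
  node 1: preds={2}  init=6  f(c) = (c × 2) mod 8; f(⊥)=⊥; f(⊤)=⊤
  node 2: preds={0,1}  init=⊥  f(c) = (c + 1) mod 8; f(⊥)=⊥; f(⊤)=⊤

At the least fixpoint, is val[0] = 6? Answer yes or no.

yes

Iteration log — 4 steps:
  step 1. node 0  ⊔preds=6  new=6  old=⊥  +wl: 
  step 2. node 1  ⊔preds=⊥  new=6  stable
  step 3. node 2  ⊔preds=6  new=7  old=⊥  +wl: 1
  step 4. node 1  ⊔preds=7  new=6  stable

Least fixpoint reached:
  node 0: 6
  node 1: 6
  node 2: 7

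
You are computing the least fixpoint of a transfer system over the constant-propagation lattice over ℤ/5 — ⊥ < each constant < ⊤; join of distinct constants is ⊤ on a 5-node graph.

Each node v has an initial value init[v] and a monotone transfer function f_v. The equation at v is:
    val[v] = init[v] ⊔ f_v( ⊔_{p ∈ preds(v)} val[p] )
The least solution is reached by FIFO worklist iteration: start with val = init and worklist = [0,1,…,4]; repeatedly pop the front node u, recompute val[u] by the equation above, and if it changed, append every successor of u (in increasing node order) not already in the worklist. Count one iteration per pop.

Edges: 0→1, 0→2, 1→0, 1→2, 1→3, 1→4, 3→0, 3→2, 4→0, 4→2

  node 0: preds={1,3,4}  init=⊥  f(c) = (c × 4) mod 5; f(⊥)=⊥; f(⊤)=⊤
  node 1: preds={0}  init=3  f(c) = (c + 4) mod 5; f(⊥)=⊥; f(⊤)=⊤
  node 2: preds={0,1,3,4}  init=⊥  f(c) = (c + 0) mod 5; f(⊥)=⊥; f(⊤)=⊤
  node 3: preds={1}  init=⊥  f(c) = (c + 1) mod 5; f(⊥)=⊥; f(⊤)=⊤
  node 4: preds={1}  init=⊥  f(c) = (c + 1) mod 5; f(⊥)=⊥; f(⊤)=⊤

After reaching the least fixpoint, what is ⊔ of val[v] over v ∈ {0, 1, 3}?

⊤

Worklist (8 pops):
  #1 pop 0: in=3 → 2 (was ⊥); enqueue []
  #2 pop 1: in=2 → ⊤ (was 3); enqueue [0]
  #3 pop 2: in=⊤ → ⊤ (was ⊥); enqueue []
  #4 pop 3: in=⊤ → ⊤ (was ⊥); enqueue [2]
  #5 pop 4: in=⊤ → ⊤ (was ⊥); enqueue []
  #6 pop 0: in=⊤ → ⊤ (was 2); enqueue [1]
  #7 pop 2: in=⊤ → ⊤ (no change)
  #8 pop 1: in=⊤ → ⊤ (no change)

Fixpoint:
  val[0] = ⊤
  val[1] = ⊤
  val[2] = ⊤
  val[3] = ⊤
  val[4] = ⊤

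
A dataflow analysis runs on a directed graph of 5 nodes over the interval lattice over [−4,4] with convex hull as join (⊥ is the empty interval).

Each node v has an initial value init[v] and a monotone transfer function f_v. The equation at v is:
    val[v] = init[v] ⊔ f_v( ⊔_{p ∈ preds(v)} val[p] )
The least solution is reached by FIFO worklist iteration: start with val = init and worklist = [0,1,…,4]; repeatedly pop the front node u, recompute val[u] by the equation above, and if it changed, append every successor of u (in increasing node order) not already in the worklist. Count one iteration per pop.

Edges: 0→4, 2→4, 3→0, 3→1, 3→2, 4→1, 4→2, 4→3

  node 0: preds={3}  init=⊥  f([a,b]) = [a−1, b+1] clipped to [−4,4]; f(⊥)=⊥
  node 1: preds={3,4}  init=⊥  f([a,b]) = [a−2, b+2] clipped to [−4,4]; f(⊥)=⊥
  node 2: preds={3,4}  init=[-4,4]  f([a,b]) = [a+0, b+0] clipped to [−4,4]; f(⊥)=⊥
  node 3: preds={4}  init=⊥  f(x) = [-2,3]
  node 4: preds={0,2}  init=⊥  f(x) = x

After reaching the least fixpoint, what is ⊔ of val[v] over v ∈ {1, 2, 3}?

[-4,4]

Trace (10 dequeues):
  [1] u=0 | in ⊥ | out ⊥ | ==
  [2] u=1 | in ⊥ | out ⊥ | ==
  [3] u=2 | in ⊥ | out [-4,4] | ==
  [4] u=3 | in ⊥ | out [-2,3] | prev ⊥ | push {0,1,2}
  [5] u=4 | in [-4,4] | out [-4,4] | prev ⊥ | push {3}
  [6] u=0 | in [-2,3] | out [-3,4] | prev ⊥ | push {4}
  [7] u=1 | in [-4,4] | out [-4,4] | prev ⊥ | push {}
  [8] u=2 | in [-4,4] | out [-4,4] | ==
  [9] u=3 | in [-4,4] | out [-2,3] | ==
  [10] u=4 | in [-4,4] | out [-4,4] | ==

Converged values:
  [0] [-3,4]
  [1] [-4,4]
  [2] [-4,4]
  [3] [-2,3]
  [4] [-4,4]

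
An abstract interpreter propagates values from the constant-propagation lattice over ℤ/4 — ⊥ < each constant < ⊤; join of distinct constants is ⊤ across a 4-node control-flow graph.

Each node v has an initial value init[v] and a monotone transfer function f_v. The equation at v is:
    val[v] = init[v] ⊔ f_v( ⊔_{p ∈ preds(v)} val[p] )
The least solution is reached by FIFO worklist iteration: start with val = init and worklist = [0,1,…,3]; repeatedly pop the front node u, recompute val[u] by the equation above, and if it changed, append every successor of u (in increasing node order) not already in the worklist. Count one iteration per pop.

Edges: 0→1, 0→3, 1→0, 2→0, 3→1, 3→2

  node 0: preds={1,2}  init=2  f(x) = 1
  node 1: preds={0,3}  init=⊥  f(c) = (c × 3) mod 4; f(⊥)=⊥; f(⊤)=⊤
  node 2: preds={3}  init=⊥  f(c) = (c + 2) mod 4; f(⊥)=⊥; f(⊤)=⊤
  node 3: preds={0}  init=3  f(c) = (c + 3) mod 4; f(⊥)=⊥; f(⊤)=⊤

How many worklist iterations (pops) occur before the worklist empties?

8

Trace (8 dequeues):
  [1] u=0 | in ⊥ | out ⊤ | prev 2 | push {}
  [2] u=1 | in ⊤ | out ⊤ | prev ⊥ | push {0}
  [3] u=2 | in 3 | out 1 | prev ⊥ | push {}
  [4] u=3 | in ⊤ | out ⊤ | prev 3 | push {1,2}
  [5] u=0 | in ⊤ | out ⊤ | ==
  [6] u=1 | in ⊤ | out ⊤ | ==
  [7] u=2 | in ⊤ | out ⊤ | prev 1 | push {0}
  [8] u=0 | in ⊤ | out ⊤ | ==

Converged values:
  [0] ⊤
  [1] ⊤
  [2] ⊤
  [3] ⊤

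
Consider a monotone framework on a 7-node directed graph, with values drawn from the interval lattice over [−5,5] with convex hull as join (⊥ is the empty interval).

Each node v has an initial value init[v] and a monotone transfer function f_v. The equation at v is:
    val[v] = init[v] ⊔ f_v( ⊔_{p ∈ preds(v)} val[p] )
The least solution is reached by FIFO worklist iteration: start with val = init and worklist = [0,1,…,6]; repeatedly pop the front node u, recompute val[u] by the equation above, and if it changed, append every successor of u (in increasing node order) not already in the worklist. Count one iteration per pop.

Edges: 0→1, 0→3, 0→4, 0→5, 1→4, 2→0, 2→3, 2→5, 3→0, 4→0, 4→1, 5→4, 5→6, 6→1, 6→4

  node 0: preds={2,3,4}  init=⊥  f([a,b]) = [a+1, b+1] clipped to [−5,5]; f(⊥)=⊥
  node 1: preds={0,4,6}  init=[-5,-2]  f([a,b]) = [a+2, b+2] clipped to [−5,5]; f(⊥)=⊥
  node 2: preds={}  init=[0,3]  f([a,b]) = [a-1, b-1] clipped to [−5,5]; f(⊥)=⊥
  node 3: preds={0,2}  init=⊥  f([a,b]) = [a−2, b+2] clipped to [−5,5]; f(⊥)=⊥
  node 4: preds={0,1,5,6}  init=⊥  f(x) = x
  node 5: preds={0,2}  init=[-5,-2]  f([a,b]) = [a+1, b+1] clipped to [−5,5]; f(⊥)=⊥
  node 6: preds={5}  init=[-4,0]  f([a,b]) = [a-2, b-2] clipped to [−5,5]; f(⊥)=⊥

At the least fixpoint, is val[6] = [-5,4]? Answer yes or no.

no

Trace (13 dequeues):
  [1] u=0 | in [0,3] | out [1,4] | prev ⊥ | push {}
  [2] u=1 | in [-4,4] | out [-5,5] | prev [-5,-2] | push {}
  [3] u=2 | in ⊥ | out [0,3] | ==
  [4] u=3 | in [0,4] | out [-2,5] | prev ⊥ | push {0}
  [5] u=4 | in [-5,5] | out [-5,5] | prev ⊥ | push {1}
  [6] u=5 | in [0,4] | out [-5,5] | prev [-5,-2] | push {4}
  [7] u=6 | in [-5,5] | out [-5,3] | prev [-4,0] | push {}
  [8] u=0 | in [-5,5] | out [-4,5] | prev [1,4] | push {3,5}
  [9] u=1 | in [-5,5] | out [-5,5] | ==
  [10] u=4 | in [-5,5] | out [-5,5] | ==
  [11] u=3 | in [-4,5] | out [-5,5] | prev [-2,5] | push {0}
  [12] u=5 | in [-4,5] | out [-5,5] | ==
  [13] u=0 | in [-5,5] | out [-4,5] | ==

Converged values:
  [0] [-4,5]
  [1] [-5,5]
  [2] [0,3]
  [3] [-5,5]
  [4] [-5,5]
  [5] [-5,5]
  [6] [-5,3]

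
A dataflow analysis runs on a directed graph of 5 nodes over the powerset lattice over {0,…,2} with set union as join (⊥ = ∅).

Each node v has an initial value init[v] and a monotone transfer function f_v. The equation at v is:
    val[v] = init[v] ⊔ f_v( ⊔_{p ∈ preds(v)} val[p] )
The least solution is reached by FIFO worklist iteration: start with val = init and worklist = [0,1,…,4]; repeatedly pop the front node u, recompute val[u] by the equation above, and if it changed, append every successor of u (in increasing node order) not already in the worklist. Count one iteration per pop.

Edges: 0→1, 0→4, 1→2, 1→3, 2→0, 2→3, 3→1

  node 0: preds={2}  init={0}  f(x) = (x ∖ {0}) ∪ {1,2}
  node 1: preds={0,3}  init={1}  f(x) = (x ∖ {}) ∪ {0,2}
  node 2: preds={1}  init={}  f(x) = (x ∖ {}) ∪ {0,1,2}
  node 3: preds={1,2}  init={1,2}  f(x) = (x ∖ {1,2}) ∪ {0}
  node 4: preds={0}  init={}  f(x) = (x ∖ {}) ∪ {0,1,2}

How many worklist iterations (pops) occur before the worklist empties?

7

Trace (7 dequeues):
  [1] u=0 | in {} | out {0,1,2} | prev {0} | push {}
  [2] u=1 | in {0,1,2} | out {0,1,2} | prev {1} | push {}
  [3] u=2 | in {0,1,2} | out {0,1,2} | prev {} | push {0}
  [4] u=3 | in {0,1,2} | out {0,1,2} | prev {1,2} | push {1}
  [5] u=4 | in {0,1,2} | out {0,1,2} | prev {} | push {}
  [6] u=0 | in {0,1,2} | out {0,1,2} | ==
  [7] u=1 | in {0,1,2} | out {0,1,2} | ==

Converged values:
  [0] {0,1,2}
  [1] {0,1,2}
  [2] {0,1,2}
  [3] {0,1,2}
  [4] {0,1,2}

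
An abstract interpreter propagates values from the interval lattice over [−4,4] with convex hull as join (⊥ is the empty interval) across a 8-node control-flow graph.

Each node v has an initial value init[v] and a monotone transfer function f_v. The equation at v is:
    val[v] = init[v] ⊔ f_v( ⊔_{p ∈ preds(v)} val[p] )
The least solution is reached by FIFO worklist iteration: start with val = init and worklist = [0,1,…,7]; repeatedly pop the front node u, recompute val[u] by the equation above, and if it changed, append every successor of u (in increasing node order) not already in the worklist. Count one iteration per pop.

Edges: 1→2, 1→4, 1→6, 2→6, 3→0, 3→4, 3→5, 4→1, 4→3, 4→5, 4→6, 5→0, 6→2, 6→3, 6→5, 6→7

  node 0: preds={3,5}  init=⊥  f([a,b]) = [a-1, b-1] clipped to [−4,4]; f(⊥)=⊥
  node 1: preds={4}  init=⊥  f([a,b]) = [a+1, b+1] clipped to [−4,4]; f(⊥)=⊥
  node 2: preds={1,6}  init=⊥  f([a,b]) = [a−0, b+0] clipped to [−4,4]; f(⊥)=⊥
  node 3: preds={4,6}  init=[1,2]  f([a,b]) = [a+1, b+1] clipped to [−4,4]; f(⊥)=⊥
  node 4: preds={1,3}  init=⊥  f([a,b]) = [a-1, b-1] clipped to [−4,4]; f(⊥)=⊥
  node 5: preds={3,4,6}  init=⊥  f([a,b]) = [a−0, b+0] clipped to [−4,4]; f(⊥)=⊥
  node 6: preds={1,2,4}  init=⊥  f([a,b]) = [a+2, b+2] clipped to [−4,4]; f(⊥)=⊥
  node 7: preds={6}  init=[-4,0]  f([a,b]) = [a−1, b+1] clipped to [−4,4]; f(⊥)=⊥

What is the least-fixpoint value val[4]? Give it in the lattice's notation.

[0,3]

Trace (23 dequeues):
  [1] u=0 | in [1,2] | out [0,1] | prev ⊥ | push {}
  [2] u=1 | in ⊥ | out ⊥ | ==
  [3] u=2 | in ⊥ | out ⊥ | ==
  [4] u=3 | in ⊥ | out [1,2] | ==
  [5] u=4 | in [1,2] | out [0,1] | prev ⊥ | push {1,3}
  [6] u=5 | in [0,2] | out [0,2] | prev ⊥ | push {0}
  [7] u=6 | in [0,1] | out [2,3] | prev ⊥ | push {2,5}
  [8] u=7 | in [2,3] | out [-4,4] | prev [-4,0] | push {}
  [9] u=1 | in [0,1] | out [1,2] | prev ⊥ | push {4,6}
  [10] u=3 | in [0,3] | out [1,4] | prev [1,2] | push {}
  [11] u=0 | in [0,4] | out [-1,3] | prev [0,1] | push {}
  [12] u=2 | in [1,3] | out [1,3] | prev ⊥ | push {}
  [13] u=5 | in [0,4] | out [0,4] | prev [0,2] | push {0}
  [14] u=4 | in [1,4] | out [0,3] | prev [0,1] | push {1,3,5}
  [15] u=6 | in [0,3] | out [2,4] | prev [2,3] | push {2,7}
  [16] u=0 | in [0,4] | out [-1,3] | ==
  [17] u=1 | in [0,3] | out [1,4] | prev [1,2] | push {4,6}
  [18] u=3 | in [0,4] | out [1,4] | ==
  [19] u=5 | in [0,4] | out [0,4] | ==
  [20] u=2 | in [1,4] | out [1,4] | prev [1,3] | push {}
  [21] u=7 | in [2,4] | out [-4,4] | ==
  [22] u=4 | in [1,4] | out [0,3] | ==
  [23] u=6 | in [0,4] | out [2,4] | ==

Converged values:
  [0] [-1,3]
  [1] [1,4]
  [2] [1,4]
  [3] [1,4]
  [4] [0,3]
  [5] [0,4]
  [6] [2,4]
  [7] [-4,4]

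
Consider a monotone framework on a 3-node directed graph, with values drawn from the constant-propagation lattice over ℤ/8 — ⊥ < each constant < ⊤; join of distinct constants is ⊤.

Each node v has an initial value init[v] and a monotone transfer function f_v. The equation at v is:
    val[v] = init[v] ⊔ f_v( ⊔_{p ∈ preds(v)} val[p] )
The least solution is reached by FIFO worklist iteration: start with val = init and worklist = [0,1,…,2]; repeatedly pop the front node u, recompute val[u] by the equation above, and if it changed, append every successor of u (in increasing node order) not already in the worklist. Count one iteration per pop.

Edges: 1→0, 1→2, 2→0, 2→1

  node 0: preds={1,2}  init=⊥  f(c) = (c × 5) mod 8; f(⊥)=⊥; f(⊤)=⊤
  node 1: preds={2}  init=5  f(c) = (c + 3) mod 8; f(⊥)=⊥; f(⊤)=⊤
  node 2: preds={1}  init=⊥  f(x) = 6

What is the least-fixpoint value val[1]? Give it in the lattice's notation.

⊤

Iteration log — 7 steps:
  step 1. node 0  ⊔preds=5  new=1  old=⊥  +wl: 
  step 2. node 1  ⊔preds=⊥  new=5  stable
  step 3. node 2  ⊔preds=5  new=6  old=⊥  +wl: 0,1
  step 4. node 0  ⊔preds=⊤  new=⊤  old=1  +wl: 
  step 5. node 1  ⊔preds=6  new=⊤  old=5  +wl: 0,2
  step 6. node 0  ⊔preds=⊤  new=⊤  stable
  step 7. node 2  ⊔preds=⊤  new=6  stable

Least fixpoint reached:
  node 0: ⊤
  node 1: ⊤
  node 2: 6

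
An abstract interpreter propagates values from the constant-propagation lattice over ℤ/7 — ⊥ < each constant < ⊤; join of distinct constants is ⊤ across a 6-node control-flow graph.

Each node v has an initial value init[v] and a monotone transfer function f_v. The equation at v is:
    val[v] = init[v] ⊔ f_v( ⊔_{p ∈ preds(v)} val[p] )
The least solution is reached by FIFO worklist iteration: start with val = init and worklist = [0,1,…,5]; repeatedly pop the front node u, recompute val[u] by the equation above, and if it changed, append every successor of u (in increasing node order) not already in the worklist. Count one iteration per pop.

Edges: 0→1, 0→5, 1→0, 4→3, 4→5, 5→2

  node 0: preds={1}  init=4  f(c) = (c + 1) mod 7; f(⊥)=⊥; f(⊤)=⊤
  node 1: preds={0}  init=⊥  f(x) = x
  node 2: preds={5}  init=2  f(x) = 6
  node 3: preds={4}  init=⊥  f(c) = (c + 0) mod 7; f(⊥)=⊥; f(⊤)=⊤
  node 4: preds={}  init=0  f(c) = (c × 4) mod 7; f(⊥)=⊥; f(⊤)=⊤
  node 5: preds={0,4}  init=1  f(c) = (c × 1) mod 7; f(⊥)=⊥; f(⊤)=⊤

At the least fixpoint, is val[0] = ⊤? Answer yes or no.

Iteration log — 11 steps:
  step 1. node 0  ⊔preds=⊥  new=4  stable
  step 2. node 1  ⊔preds=4  new=4  old=⊥  +wl: 0
  step 3. node 2  ⊔preds=1  new=⊤  old=2  +wl: 
  step 4. node 3  ⊔preds=0  new=0  old=⊥  +wl: 
  step 5. node 4  ⊔preds=⊥  new=0  stable
  step 6. node 5  ⊔preds=⊤  new=⊤  old=1  +wl: 2
  step 7. node 0  ⊔preds=4  new=⊤  old=4  +wl: 1,5
  step 8. node 2  ⊔preds=⊤  new=⊤  stable
  step 9. node 1  ⊔preds=⊤  new=⊤  old=4  +wl: 0
  step 10. node 5  ⊔preds=⊤  new=⊤  stable
  step 11. node 0  ⊔preds=⊤  new=⊤  stable

Least fixpoint reached:
  node 0: ⊤
  node 1: ⊤
  node 2: ⊤
  node 3: 0
  node 4: 0
  node 5: ⊤

yes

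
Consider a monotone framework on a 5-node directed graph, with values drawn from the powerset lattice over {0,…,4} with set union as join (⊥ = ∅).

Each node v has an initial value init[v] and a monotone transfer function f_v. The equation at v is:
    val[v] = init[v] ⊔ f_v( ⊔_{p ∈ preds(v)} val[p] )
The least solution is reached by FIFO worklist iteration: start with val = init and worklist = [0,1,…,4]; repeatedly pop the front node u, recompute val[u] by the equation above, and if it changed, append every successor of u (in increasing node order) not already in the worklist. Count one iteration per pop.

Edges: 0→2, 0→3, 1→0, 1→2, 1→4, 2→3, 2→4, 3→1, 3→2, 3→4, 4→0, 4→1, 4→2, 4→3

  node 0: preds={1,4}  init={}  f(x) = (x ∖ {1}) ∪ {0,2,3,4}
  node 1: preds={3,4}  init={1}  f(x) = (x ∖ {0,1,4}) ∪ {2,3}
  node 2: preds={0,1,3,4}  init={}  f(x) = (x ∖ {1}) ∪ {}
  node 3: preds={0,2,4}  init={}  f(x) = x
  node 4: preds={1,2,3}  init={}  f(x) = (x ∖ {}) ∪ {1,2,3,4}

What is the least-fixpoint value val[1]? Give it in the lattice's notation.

Worklist (12 pops):
  #1 pop 0: in={1} → {0,2,3,4} (was {}); enqueue []
  #2 pop 1: in={} → {1,2,3} (was {1}); enqueue [0]
  #3 pop 2: in={0,1,2,3,4} → {0,2,3,4} (was {}); enqueue []
  #4 pop 3: in={0,2,3,4} → {0,2,3,4} (was {}); enqueue [1,2]
  #5 pop 4: in={0,1,2,3,4} → {0,1,2,3,4} (was {}); enqueue [3]
  #6 pop 0: in={0,1,2,3,4} → {0,2,3,4} (no change)
  #7 pop 1: in={0,1,2,3,4} → {1,2,3} (no change)
  #8 pop 2: in={0,1,2,3,4} → {0,2,3,4} (no change)
  #9 pop 3: in={0,1,2,3,4} → {0,1,2,3,4} (was {0,2,3,4}); enqueue [1,2,4]
  #10 pop 1: in={0,1,2,3,4} → {1,2,3} (no change)
  #11 pop 2: in={0,1,2,3,4} → {0,2,3,4} (no change)
  #12 pop 4: in={0,1,2,3,4} → {0,1,2,3,4} (no change)

Fixpoint:
  val[0] = {0,2,3,4}
  val[1] = {1,2,3}
  val[2] = {0,2,3,4}
  val[3] = {0,1,2,3,4}
  val[4] = {0,1,2,3,4}

{1,2,3}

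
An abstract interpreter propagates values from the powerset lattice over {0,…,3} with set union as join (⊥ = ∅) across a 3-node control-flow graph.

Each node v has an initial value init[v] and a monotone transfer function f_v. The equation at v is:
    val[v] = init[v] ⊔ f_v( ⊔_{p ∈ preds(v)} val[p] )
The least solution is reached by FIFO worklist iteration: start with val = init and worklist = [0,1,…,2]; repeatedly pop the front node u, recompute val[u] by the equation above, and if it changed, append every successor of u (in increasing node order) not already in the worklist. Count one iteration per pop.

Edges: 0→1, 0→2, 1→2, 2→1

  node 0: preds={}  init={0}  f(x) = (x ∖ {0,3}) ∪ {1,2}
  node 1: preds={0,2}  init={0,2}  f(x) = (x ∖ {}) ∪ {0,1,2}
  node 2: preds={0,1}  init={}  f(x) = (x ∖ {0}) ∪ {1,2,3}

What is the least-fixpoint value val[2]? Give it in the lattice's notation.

Worklist (5 pops):
  #1 pop 0: in={} → {0,1,2} (was {0}); enqueue []
  #2 pop 1: in={0,1,2} → {0,1,2} (was {0,2}); enqueue []
  #3 pop 2: in={0,1,2} → {1,2,3} (was {}); enqueue [1]
  #4 pop 1: in={0,1,2,3} → {0,1,2,3} (was {0,1,2}); enqueue [2]
  #5 pop 2: in={0,1,2,3} → {1,2,3} (no change)

Fixpoint:
  val[0] = {0,1,2}
  val[1] = {0,1,2,3}
  val[2] = {1,2,3}

{1,2,3}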